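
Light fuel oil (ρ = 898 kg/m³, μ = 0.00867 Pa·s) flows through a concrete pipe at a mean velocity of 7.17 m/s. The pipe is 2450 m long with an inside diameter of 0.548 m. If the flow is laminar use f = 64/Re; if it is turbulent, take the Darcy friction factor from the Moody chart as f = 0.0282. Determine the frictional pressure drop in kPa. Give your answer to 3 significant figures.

ΔP ≈ 2910 kPa

Reynolds number Re = ρVD/μ = 898 · 7.17 · 0.548 / 0.00867 = 4.07e+05.
Re > 4000 → turbulent; use the Moody-chart value f = 0.0282.
Darcy-Weisbach: ΔP = f(L/D)(ρV²/2) = 0.0282·(2450/0.548)·(898·7.17²/2) = 0.0282·4471·2.308e+04 = 2.91e+06 Pa.
ΔP = 2.91e+06 Pa = 2910 kPa.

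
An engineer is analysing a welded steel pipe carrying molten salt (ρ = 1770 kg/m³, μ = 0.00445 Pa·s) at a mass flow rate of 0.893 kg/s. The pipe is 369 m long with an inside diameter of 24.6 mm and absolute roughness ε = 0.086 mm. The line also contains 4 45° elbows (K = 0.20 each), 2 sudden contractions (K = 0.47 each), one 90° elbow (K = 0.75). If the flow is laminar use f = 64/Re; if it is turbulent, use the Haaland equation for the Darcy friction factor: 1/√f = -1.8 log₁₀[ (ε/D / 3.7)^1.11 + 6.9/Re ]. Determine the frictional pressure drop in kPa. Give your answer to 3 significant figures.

A = πD²/4 = π(0.0246)²/4 = 0.0004753 m²; mean velocity V = ṁ/(ρA) = 0.893/(1770 · 0.0004753) = 1.061 m/s.
Reynolds number Re = ρVD/μ = 1770 · 1.061 · 0.0246 / 0.00445 = 1.039e+04.
Re > 4000 → turbulent. Relative roughness ε/D = 8.6e-05/0.0246 = 0.0035. Haaland: 1/√f = -1.8 log₁₀[(0.0035/3.7)^1.11 + 6.9/1.039e+04] = -1.8 log₁₀[0.000439 + 0.000664] = 5.323, so f = 0.03529.
Total minor-loss coefficient ΣK = 4·0.2 + 2·0.47 + 1·0.75 = 2.49.
ΔP = [f·L/D + ΣK]·(ρV²/2) = [0.03529·369/0.0246 + 2.49]·(1770·1.061²/2) = [529.4 + 2.49]·997.2 = 5.304e+05 Pa.
ΔP = 5.304e+05 Pa = 530 kPa.

ΔP ≈ 530 kPa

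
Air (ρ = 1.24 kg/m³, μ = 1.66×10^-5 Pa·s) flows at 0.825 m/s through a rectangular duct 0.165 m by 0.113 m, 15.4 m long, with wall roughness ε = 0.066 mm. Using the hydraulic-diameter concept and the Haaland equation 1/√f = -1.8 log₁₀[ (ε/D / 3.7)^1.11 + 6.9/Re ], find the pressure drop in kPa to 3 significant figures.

Hydraulic diameter D_h = 4A/P = 4·(0.165·0.113)/(2·(0.165+0.113)) = 0.07458/0.556 = 0.1341 m.
Re = ρVD_h/μ = 1.24·0.825·0.1341/1.66e-05 = 8266.
ε/D_h = 6.6e-05/0.1341 = 0.000492; Haaland gives 1/√f = -1.8 log₁₀[4.98e-05+0.000835] = 5.496, so f = 0.03311.
ΔP = f(L/D_h)(ρV²/2) = 0.03311·15.4/0.1341·0.422 = 1.604 Pa.
ΔP = 0.00160 kPa.

ΔP ≈ 0.00160 kPa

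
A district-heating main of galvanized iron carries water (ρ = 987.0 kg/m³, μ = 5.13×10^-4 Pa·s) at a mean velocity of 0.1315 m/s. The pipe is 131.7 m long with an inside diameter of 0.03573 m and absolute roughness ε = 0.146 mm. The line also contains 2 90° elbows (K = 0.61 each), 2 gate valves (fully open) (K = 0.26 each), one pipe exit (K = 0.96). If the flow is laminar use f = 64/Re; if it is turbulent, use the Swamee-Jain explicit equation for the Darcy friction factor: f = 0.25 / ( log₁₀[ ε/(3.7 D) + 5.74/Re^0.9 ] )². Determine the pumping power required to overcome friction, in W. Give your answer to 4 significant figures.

P ≈ 0.1599 W

Reynolds number Re = ρVD/μ = 987 · 0.1315 · 0.03573 / 0.000513 = 9040.
Re > 4000 → turbulent. Relative roughness ε/D = 0.000146/0.03573 = 0.00409. Swamee-Jain: f = 0.25/(log₁₀[0.00409/3.7 + 5.74/9040^0.9])² = 0.25/(log₁₀[0.0011 + 0.00158])² = 0.25/(-2.571)² = 0.03781.
Total minor-loss coefficient ΣK = 2·0.61 + 2·0.26 + 1·0.96 = 2.7.
ΔP = [f·L/D + ΣK]·(ρV²/2) = [0.03781·131.7/0.03573 + 2.7]·(987·0.1315²/2) = [139.4 + 2.7]·8.534 = 1212 Pa.
Q = V·A = 0.1315·0.001003 = 0.0001319 m³/s.
Pumping power P = QΔP = 0.0001319·1212 = 0.15986 W = 0.1599 W.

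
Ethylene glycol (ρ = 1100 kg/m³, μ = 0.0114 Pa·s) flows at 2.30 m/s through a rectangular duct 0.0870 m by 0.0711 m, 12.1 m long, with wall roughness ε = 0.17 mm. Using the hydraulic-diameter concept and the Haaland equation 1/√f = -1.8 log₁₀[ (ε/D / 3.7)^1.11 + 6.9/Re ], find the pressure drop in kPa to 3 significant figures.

Hydraulic diameter D_h = 4A/P = 4·(0.087·0.0711)/(2·(0.087+0.0711)) = 0.02474/0.3162 = 0.07825 m.
Re = ρVD_h/μ = 1100·2.3·0.07825/0.0114 = 1.737e+04.
ε/D_h = 0.00017/0.07825 = 0.00217; Haaland gives 1/√f = -1.8 log₁₀[0.000259+0.000397] = 5.729, so f = 0.03047.
ΔP = f(L/D_h)(ρV²/2) = 0.03047·12.1/0.07825·2910 = 1.371e+04 Pa.
ΔP = 13.7 kPa.

ΔP ≈ 13.7 kPa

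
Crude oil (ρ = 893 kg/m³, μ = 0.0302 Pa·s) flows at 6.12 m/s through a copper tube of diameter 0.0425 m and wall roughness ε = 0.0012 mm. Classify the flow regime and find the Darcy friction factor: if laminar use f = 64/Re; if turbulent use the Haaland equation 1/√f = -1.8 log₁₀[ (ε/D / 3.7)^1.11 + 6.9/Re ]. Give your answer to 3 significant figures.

f ≈ 0.0333

Re = ρVD/μ = 893·6.12·0.0425/0.0302 = 7691.
Re > 4000 → turbulent. ε/D = 1.2e-06/0.0425 = 2.82e-05; Haaland: 1/√f = -1.8 log₁₀[2.09e-06 + 0.000897] = 5.483, so f = 0.03326.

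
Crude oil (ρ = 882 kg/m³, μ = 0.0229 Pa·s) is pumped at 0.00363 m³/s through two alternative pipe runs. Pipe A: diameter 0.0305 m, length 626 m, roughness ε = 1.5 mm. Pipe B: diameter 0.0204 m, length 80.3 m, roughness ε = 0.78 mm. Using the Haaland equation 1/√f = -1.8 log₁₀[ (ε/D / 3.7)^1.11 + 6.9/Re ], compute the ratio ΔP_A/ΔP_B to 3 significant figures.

Pipe A: V = Q/A = 0.00363/0.0007306 = 4.968 m/s; Re = 5836; ε/D = 0.0492; Haaland → f = 0.07529; ΔP_A = f(L/D)(ρV²/2) = 1.682e+07 Pa.
Pipe B: V = Q/A = 0.00363/0.0003269 = 11.11 m/s; Re = 8726; ε/D = 0.0382; Haaland → f = 0.06662; ΔP_B = f(L/D)(ρV²/2) = 1.426e+07 Pa.
ΔP_A/ΔP_B = 1.682e+07/1.426e+07 = 1.18.

ΔP_A/ΔP_B ≈ 1.18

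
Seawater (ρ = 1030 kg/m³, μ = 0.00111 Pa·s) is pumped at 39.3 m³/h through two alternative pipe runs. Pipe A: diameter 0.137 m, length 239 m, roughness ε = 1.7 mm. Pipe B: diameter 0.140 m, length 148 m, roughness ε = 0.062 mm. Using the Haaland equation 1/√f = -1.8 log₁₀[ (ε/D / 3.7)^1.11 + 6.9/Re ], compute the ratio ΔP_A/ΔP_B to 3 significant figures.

Pipe A: V = Q/A = 0.01092/0.01474 = 0.7406 m/s; Re = 9.414e+04; ε/D = 0.0124; Haaland → f = 0.04143; ΔP_A = f(L/D)(ρV²/2) = 2.042e+04 Pa.
Pipe B: V = Q/A = 0.01092/0.01539 = 0.7092 m/s; Re = 9.213e+04; ε/D = 0.000443; Haaland → f = 0.02005; ΔP_B = f(L/D)(ρV²/2) = 5489 Pa.
ΔP_A/ΔP_B = 2.042e+04/5489 = 3.72.

ΔP_A/ΔP_B ≈ 3.72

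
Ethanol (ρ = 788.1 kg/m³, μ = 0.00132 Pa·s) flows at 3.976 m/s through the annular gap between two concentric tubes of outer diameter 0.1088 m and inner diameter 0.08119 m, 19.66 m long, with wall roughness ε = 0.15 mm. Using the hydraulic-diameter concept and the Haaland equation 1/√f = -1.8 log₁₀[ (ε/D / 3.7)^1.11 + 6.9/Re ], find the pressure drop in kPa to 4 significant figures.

ΔP ≈ 143.8 kPa

Hydraulic diameter D_h = 4A/P = D_o - D_i = 0.1088 - 0.08119 = 0.02761 m.
Re = ρVD_h/μ = 788.1·3.976·0.02761/0.00132 = 6.554e+04.
ε/D_h = 0.00015/0.02761 = 0.00543; Haaland gives 1/√f = -1.8 log₁₀[0.000716+0.000105] = 5.554, so f = 0.03242.
ΔP = f(L/D_h)(ρV²/2) = 0.03242·19.66/0.02761·6229 = 1.438e+05 Pa.
ΔP = 143.8 kPa.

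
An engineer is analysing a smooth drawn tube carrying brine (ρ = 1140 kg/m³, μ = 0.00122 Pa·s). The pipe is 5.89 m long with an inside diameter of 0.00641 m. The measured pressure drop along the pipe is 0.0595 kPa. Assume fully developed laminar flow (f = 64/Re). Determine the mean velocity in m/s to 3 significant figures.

For laminar flow, f = 64/Re with Re = ρVD/μ, so Darcy-Weisbach reduces to ΔP = 32μLV/D². Solving for V: V = ΔP·D²/(32μL) = 59.5·(0.00641)²/(32·0.00122·5.89) = 0.01063 m/s.
Check: Re = ρVD/μ = 1140·0.01063·0.00641/0.00122 = 63.68 < 2300, so the laminar assumption holds.

V ≈ 0.0106 m/s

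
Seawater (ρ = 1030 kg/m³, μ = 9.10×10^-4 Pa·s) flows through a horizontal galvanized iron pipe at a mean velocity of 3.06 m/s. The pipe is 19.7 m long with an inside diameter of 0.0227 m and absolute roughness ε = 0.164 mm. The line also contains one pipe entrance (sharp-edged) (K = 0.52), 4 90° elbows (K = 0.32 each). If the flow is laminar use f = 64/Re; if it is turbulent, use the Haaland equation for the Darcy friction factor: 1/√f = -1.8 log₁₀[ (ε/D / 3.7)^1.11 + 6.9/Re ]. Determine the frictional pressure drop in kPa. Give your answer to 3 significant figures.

ΔP ≈ 155 kPa

Reynolds number Re = ρVD/μ = 1030 · 3.06 · 0.0227 / 0.00091 = 7.862e+04.
Re > 4000 → turbulent. Relative roughness ε/D = 0.000164/0.0227 = 0.00722. Haaland: 1/√f = -1.8 log₁₀[(0.00722/3.7)^1.11 + 6.9/7.862e+04] = -1.8 log₁₀[0.000983 + 8.78e-05] = 5.347, so f = 0.03498.
Total minor-loss coefficient ΣK = 1·0.52 + 4·0.32 = 1.8.
ΔP = [f·L/D + ΣK]·(ρV²/2) = [0.03498·19.7/0.0227 + 1.8]·(1030·3.06²/2) = [30.36 + 1.8]·4822 = 1.551e+05 Pa.
ΔP = 1.551e+05 Pa = 155 kPa.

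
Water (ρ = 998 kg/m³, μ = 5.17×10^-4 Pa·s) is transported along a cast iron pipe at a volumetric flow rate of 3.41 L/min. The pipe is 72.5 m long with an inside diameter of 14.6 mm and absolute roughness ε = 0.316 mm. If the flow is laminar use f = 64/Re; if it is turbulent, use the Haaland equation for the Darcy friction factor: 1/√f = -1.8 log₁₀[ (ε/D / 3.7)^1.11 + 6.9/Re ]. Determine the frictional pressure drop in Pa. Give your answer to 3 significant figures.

Q = 3.41 L/min = 3.41/60000 = 5.683e-05 m³/s.
Cross-sectional area A = πD²/4 = π(0.0146)²/4 = 0.0001674 m²; mean velocity V = Q/A = 5.683e-05/0.0001674 = 0.3395 m/s.
Reynolds number Re = ρVD/μ = 998 · 0.3395 · 0.0146 / 0.000517 = 9568.
Re > 4000 → turbulent. Relative roughness ε/D = 0.000316/0.0146 = 0.0216. Haaland: 1/√f = -1.8 log₁₀[(0.0216/3.7)^1.11 + 6.9/9568] = -1.8 log₁₀[0.00332 + 0.000721] = 4.308, so f = 0.05389.
Darcy-Weisbach: ΔP = f(L/D)(ρV²/2) = 0.05389·(72.5/0.0146)·(998·0.3395²/2) = 0.05389·4966·57.51 = 1.539e+04 Pa.

ΔP ≈ 15400 Pa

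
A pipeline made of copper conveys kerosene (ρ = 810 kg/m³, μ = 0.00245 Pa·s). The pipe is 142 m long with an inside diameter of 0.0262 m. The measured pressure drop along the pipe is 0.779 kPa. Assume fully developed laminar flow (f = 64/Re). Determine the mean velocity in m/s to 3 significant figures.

V ≈ 0.0480 m/s

For laminar flow, f = 64/Re with Re = ρVD/μ, so Darcy-Weisbach reduces to ΔP = 32μLV/D². Solving for V: V = ΔP·D²/(32μL) = 779·(0.0262)²/(32·0.00245·142) = 0.04803 m/s.
Check: Re = ρVD/μ = 810·0.04803·0.0262/0.00245 = 416.1 < 2300, so the laminar assumption holds.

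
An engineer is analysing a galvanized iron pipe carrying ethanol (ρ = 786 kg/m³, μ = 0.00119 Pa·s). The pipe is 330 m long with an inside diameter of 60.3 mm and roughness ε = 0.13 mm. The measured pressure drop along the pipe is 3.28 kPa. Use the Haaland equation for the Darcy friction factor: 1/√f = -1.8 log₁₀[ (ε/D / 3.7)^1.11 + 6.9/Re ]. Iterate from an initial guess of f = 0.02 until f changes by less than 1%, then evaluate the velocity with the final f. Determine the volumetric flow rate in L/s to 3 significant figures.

Rearranging Darcy-Weisbach: V = √(2·ΔP·D/(f·L·ρ)). With ε/D = 0.00013/0.0603 = 0.00216, iterate starting from f = 0.02:
  f = 0.02 → V = √(2·3280·0.0603/(0.02·330·786)) = 0.2761 m/s; Re = ρVD/μ = 1.1e+04; f → 0.0331
  f = 0.0331 → V = 0.2146 m/s; Re = 8549; f → 0.03492
  f = 0.03492 → V = 0.209 m/s; Re = 8324; f → 0.03513
Converged (Δf/f < 1%). With the final f = 0.03513: V = √(2·3280·0.0603/(0.03513·330·786)) = 0.2084 m/s.
Q = V·A = 0.2084·(π/4·0.0603²) = 0.0005951 m³/s = 0.595 L/s.

Q ≈ 0.595 L/s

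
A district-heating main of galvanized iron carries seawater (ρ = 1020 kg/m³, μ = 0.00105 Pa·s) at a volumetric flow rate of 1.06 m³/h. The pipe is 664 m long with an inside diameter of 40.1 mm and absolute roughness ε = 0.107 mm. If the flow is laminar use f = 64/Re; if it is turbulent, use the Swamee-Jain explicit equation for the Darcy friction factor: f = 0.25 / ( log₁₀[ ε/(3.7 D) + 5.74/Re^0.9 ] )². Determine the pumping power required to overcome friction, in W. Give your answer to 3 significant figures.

Q = 1.06 m³/h = 1.06/3600 = 0.0002944 m³/s.
Cross-sectional area A = πD²/4 = π(0.0401)²/4 = 0.001263 m²; mean velocity V = Q/A = 0.0002944/0.001263 = 0.2331 m/s.
Reynolds number Re = ρVD/μ = 1020 · 0.2331 · 0.0401 / 0.00105 = 9082.
Re > 4000 → turbulent. Relative roughness ε/D = 0.000107/0.0401 = 0.00267. Swamee-Jain: f = 0.25/(log₁₀[0.00267/3.7 + 5.74/9082^0.9])² = 0.25/(log₁₀[0.000721 + 0.00157])² = 0.25/(-2.639)² = 0.03588.
Darcy-Weisbach: ΔP = f(L/D)(ρV²/2) = 0.03588·(664/0.0401)·(1020·0.2331²/2) = 0.03588·1.656e+04·27.72 = 1.647e+04 Pa.
Pumping power P = QΔP = 0.0002944·1.647e+04 = 4.850 W = 4.85 W.

P ≈ 4.85 W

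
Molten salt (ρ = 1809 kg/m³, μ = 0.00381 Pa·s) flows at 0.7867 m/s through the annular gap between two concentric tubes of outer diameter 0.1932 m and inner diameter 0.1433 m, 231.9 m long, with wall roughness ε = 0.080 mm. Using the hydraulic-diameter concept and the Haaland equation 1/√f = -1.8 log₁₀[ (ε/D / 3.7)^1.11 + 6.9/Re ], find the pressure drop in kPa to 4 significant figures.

Hydraulic diameter D_h = 4A/P = D_o - D_i = 0.1932 - 0.1433 = 0.0499 m.
Re = ρVD_h/μ = 1809·0.7867·0.0499/0.00381 = 1.864e+04.
ε/D_h = 8e-05/0.0499 = 0.0016; Haaland gives 1/√f = -1.8 log₁₀[0.000185+0.00037] = 5.86, so f = 0.02912.
ΔP = f(L/D_h)(ρV²/2) = 0.02912·231.9/0.0499·559.8 = 7.575e+04 Pa.
ΔP = 75.75 kPa.

ΔP ≈ 75.75 kPa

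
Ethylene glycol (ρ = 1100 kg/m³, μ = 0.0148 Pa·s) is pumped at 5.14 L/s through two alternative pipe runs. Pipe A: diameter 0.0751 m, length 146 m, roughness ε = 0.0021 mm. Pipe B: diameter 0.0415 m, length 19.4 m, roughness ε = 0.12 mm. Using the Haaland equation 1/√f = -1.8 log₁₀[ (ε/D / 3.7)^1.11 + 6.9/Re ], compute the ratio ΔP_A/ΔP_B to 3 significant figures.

ΔP_A/ΔP_B ≈ 0.402

Pipe A: V = Q/A = 0.00514/0.00443 = 1.16 m/s; Re = 6477; ε/D = 2.8e-05; Haaland → f = 0.03495; ΔP_A = f(L/D)(ρV²/2) = 5.032e+04 Pa.
Pipe B: V = Q/A = 0.00514/0.001353 = 3.8 m/s; Re = 1.172e+04; ε/D = 0.00289; Haaland → f = 0.03373; ΔP_B = f(L/D)(ρV²/2) = 1.252e+05 Pa.
ΔP_A/ΔP_B = 5.032e+04/1.252e+05 = 0.402.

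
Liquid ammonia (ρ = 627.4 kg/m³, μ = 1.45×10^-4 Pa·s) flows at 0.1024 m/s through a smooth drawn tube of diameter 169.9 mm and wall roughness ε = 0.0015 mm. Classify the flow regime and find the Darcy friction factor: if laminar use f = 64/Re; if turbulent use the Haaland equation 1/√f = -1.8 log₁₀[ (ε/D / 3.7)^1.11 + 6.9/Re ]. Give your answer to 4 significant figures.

f ≈ 0.01896

Re = ρVD/μ = 627.4·0.1024·0.1699/0.000145 = 7.528e+04.
Re > 4000 → turbulent. ε/D = 1.5e-06/0.1699 = 8.83e-06; Haaland: 1/√f = -1.8 log₁₀[5.74e-07 + 9.17e-05] = 7.263, so f = 0.01896.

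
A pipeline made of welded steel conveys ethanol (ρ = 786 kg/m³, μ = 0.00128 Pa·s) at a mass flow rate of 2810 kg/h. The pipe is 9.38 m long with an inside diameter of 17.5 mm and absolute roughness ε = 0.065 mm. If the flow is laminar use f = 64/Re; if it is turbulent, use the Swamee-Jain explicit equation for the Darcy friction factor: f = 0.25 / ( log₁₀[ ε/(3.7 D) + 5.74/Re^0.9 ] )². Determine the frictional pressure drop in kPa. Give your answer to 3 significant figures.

ΔP ≈ 110 kPa

ṁ = 2810 kg/h = 2810/3600 = 0.7806 kg/s.
A = πD²/4 = π(0.0175)²/4 = 0.0002405 m²; mean velocity V = ṁ/(ρA) = 0.7806/(786 · 0.0002405) = 4.129 m/s.
Reynolds number Re = ρVD/μ = 786 · 4.129 · 0.0175 / 0.00128 = 4.437e+04.
Re > 4000 → turbulent. Relative roughness ε/D = 6.5e-05/0.0175 = 0.00371. Swamee-Jain: f = 0.25/(log₁₀[0.00371/3.7 + 5.74/4.437e+04^0.9])² = 0.25/(log₁₀[0.001 + 0.000377])² = 0.25/(-2.86)² = 0.03057.
Darcy-Weisbach: ΔP = f(L/D)(ρV²/2) = 0.03057·(9.38/0.0175)·(786·4.129²/2) = 0.03057·536·6699 = 1.098e+05 Pa.
ΔP = 1.098e+05 Pa = 110 kPa.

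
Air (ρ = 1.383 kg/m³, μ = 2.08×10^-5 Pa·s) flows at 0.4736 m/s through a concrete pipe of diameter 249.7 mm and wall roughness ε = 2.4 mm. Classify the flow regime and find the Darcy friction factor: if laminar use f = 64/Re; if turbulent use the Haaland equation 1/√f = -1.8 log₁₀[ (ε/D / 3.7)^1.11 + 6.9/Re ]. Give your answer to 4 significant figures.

f ≈ 0.04388

Re = ρVD/μ = 1.383·0.4736·0.2497/2.08e-05 = 7863.
Re > 4000 → turbulent. ε/D = 0.0024/0.2497 = 0.00961; Haaland: 1/√f = -1.8 log₁₀[0.00135 + 0.000878] = 4.774, so f = 0.04388.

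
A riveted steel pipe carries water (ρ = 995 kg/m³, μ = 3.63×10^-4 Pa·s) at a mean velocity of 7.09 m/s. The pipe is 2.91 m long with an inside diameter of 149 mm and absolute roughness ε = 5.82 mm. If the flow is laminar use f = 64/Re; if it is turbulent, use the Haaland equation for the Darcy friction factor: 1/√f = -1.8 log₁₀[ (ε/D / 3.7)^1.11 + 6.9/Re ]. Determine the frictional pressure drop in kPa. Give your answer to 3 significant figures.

Reynolds number Re = ρVD/μ = 995 · 7.09 · 0.149 / 0.000363 = 2.896e+06.
Re > 4000 → turbulent. Relative roughness ε/D = 0.00582/0.149 = 0.0391. Haaland: 1/√f = -1.8 log₁₀[(0.0391/3.7)^1.11 + 6.9/2.896e+06] = -1.8 log₁₀[0.0064 + 2.38e-06] = 3.949, so f = 0.06413.
Darcy-Weisbach: ΔP = f(L/D)(ρV²/2) = 0.06413·(2.91/0.149)·(995·7.09²/2) = 0.06413·19.53·2.501e+04 = 3.132e+04 Pa.
ΔP = 3.132e+04 Pa = 31.3 kPa.

ΔP ≈ 31.3 kPa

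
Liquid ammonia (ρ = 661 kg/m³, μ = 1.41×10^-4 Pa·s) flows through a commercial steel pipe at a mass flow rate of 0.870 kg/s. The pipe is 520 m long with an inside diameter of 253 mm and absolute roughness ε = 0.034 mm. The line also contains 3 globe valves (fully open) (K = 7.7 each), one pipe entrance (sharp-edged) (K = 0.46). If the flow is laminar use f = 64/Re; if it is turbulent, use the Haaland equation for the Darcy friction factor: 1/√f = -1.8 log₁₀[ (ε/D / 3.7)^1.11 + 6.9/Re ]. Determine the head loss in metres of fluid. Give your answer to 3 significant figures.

h_f ≈ 0.00250 m

A = πD²/4 = π(0.253)²/4 = 0.05027 m²; mean velocity V = ṁ/(ρA) = 0.87/(661 · 0.05027) = 0.02618 m/s.
Reynolds number Re = ρVD/μ = 661 · 0.02618 · 0.253 / 0.000141 = 3.105e+04.
Re > 4000 → turbulent. Relative roughness ε/D = 3.4e-05/0.253 = 0.000134. Haaland: 1/√f = -1.8 log₁₀[(0.000134/3.7)^1.11 + 6.9/3.105e+04] = -1.8 log₁₀[1.18e-05 + 0.000222] = 6.535, so f = 0.02341.
Total minor-loss coefficient ΣK = 3·7.7 + 1·0.46 = 23.6.
ΔP = [f·L/D + ΣK]·(ρV²/2) = [0.02341·520/0.253 + 23.6]·(661·0.02618²/2) = [48.12 + 23.6]·0.2265 = 16.24 Pa.
Head loss h_f = ΔP/(ρg) = 16.24/(661·9.81) = 0.00250 m.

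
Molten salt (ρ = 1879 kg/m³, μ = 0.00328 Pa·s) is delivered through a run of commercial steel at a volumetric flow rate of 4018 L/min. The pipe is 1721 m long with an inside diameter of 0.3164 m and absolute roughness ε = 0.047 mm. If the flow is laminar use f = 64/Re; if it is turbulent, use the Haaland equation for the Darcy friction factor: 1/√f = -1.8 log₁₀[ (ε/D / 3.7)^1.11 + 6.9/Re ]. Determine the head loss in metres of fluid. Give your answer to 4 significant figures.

Q = 4018 L/min = 4018/60000 = 0.06697 m³/s.
Cross-sectional area A = πD²/4 = π(0.3164)²/4 = 0.07863 m²; mean velocity V = Q/A = 0.06697/0.07863 = 0.8517 m/s.
Reynolds number Re = ρVD/μ = 1879 · 0.8517 · 0.3164 / 0.00328 = 1.544e+05.
Re > 4000 → turbulent. Relative roughness ε/D = 4.7e-05/0.3164 = 0.000149. Haaland: 1/√f = -1.8 log₁₀[(0.000149/3.7)^1.11 + 6.9/1.544e+05] = -1.8 log₁₀[1.32e-05 + 4.47e-05] = 7.627, so f = 0.01719.
Darcy-Weisbach: ΔP = f(L/D)(ρV²/2) = 0.01719·(1721/0.3164)·(1879·0.8517²/2) = 0.01719·5439·681.5 = 6.372e+04 Pa.
Head loss h_f = ΔP/(ρg) = 6.372e+04/(1879·9.81) = 3.457 m.

h_f ≈ 3.457 m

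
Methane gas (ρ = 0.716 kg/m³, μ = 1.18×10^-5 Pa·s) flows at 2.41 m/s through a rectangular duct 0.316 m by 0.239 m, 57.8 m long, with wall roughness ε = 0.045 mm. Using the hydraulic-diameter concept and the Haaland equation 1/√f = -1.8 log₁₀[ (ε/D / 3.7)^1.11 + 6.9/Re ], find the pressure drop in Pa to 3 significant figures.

Hydraulic diameter D_h = 4A/P = 4·(0.316·0.239)/(2·(0.316+0.239)) = 0.3021/1.11 = 0.2722 m.
Re = ρVD_h/μ = 0.716·2.41·0.2722/1.18e-05 = 3.98e+04.
ε/D_h = 4.5e-05/0.2722 = 0.000165; Haaland gives 1/√f = -1.8 log₁₀[1.48e-05+0.000173] = 6.706, so f = 0.02224.
ΔP = f(L/D_h)(ρV²/2) = 0.02224·57.8/0.2722·2.079 = 9.821 Pa.

ΔP ≈ 9.82 Pa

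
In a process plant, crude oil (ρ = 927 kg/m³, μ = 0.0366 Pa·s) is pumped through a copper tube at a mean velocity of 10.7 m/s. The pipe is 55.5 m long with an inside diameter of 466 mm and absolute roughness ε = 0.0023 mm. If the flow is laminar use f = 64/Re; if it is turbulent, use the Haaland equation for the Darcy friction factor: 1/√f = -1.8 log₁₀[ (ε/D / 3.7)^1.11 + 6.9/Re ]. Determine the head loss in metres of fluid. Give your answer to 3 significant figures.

h_f ≈ 11.8 m

Reynolds number Re = ρVD/μ = 927 · 10.7 · 0.466 / 0.0366 = 1.263e+05.
Re > 4000 → turbulent. Relative roughness ε/D = 2.3e-06/0.466 = 4.94e-06. Haaland: 1/√f = -1.8 log₁₀[(4.94e-06/3.7)^1.11 + 6.9/1.263e+05] = -1.8 log₁₀[3.01e-07 + 5.46e-05] = 7.668, so f = 0.01701.
Darcy-Weisbach: ΔP = f(L/D)(ρV²/2) = 0.01701·(55.5/0.466)·(927·10.7²/2) = 0.01701·119.1·5.307e+04 = 1.075e+05 Pa.
Head loss h_f = ΔP/(ρg) = 1.075e+05/(927·9.81) = 11.8 m.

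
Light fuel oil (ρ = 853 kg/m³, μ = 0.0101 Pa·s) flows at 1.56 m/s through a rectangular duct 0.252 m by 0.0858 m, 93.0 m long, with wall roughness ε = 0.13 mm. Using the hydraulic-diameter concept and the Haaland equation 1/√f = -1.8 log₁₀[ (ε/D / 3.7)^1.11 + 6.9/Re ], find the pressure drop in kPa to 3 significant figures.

Hydraulic diameter D_h = 4A/P = 4·(0.252·0.0858)/(2·(0.252+0.0858)) = 0.08649/0.6756 = 0.128 m.
Re = ρVD_h/μ = 853·1.56·0.128/0.0101 = 1.687e+04.
ε/D_h = 0.00013/0.128 = 0.00102; Haaland gives 1/√f = -1.8 log₁₀[0.000111+0.000409] = 5.91, so f = 0.02863.
ΔP = f(L/D_h)(ρV²/2) = 0.02863·93/0.128·1038 = 2.158e+04 Pa.
ΔP = 21.6 kPa.

ΔP ≈ 21.6 kPa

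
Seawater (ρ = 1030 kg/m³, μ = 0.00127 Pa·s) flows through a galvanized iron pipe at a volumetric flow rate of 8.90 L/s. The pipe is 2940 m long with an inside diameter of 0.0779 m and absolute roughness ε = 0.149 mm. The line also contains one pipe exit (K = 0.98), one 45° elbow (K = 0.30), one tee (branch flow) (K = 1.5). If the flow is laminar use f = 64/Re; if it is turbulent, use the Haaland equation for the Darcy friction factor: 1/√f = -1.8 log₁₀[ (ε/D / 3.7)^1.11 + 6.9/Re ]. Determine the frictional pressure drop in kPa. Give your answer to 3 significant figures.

ΔP ≈ 1670 kPa

Q = 8.90 L/s = 8.90/1000 = 0.0089 m³/s.
Cross-sectional area A = πD²/4 = π(0.0779)²/4 = 0.004766 m²; mean velocity V = Q/A = 0.0089/0.004766 = 1.867 m/s.
Reynolds number Re = ρVD/μ = 1030 · 1.867 · 0.0779 / 0.00127 = 1.18e+05.
Re > 4000 → turbulent. Relative roughness ε/D = 0.000149/0.0779 = 0.00191. Haaland: 1/√f = -1.8 log₁₀[(0.00191/3.7)^1.11 + 6.9/1.18e+05] = -1.8 log₁₀[0.000225 + 5.85e-05] = 6.386, so f = 0.02452.
Total minor-loss coefficient ΣK = 1·0.98 + 1·0.3 + 1·1.5 = 2.78.
ΔP = [f·L/D + ΣK]·(ρV²/2) = [0.02452·2940/0.0779 + 2.78]·(1030·1.867²/2) = [925.5 + 2.78]·1796 = 1.667e+06 Pa.
ΔP = 1.667e+06 Pa = 1670 kPa.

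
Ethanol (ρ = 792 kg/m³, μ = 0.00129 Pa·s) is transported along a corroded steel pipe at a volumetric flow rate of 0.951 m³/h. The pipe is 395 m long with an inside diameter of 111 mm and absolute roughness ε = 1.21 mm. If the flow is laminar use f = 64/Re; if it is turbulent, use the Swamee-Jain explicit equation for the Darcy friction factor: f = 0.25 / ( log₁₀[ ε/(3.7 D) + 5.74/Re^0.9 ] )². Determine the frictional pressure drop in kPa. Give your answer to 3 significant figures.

ΔP ≈ 0.0361 kPa

Q = 0.951 m³/h = 0.951/3600 = 0.0002642 m³/s.
Cross-sectional area A = πD²/4 = π(0.111)²/4 = 0.009677 m²; mean velocity V = Q/A = 0.0002642/0.009677 = 0.0273 m/s.
Reynolds number Re = ρVD/μ = 792 · 0.0273 · 0.111 / 0.00129 = 1860.
Re < 2300 → laminar flow, so f = 64/Re = 64/1860 = 0.0344 (the turbulent correlation is not needed).
Darcy-Weisbach: ΔP = f(L/D)(ρV²/2) = 0.0344·(395/0.111)·(792·0.0273²/2) = 0.0344·3559·0.2951 = 36.13 Pa.
ΔP = 36.13 Pa = 0.0361 kPa.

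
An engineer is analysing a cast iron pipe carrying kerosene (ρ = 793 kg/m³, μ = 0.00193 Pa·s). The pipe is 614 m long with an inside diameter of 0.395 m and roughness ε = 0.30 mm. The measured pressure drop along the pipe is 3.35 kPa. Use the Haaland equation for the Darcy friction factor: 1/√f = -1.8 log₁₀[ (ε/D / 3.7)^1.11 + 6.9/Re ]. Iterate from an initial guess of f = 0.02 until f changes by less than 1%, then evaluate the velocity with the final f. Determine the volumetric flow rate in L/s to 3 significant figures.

Rearranging Darcy-Weisbach: V = √(2·ΔP·D/(f·L·ρ)). With ε/D = 0.0003/0.395 = 0.000759, iterate starting from f = 0.02:
  f = 0.02 → V = √(2·3350·0.395/(0.02·614·793)) = 0.5213 m/s; Re = ρVD/μ = 8.461e+04; f → 0.02149
  f = 0.02149 → V = 0.5029 m/s; Re = 8.163e+04; f → 0.02158
Converged (Δf/f < 1%). With the final f = 0.02158: V = √(2·3350·0.395/(0.02158·614·793)) = 0.5019 m/s.
Q = V·A = 0.5019·(π/4·0.395²) = 0.0615 m³/s = 61.5 L/s.

Q ≈ 61.5 L/s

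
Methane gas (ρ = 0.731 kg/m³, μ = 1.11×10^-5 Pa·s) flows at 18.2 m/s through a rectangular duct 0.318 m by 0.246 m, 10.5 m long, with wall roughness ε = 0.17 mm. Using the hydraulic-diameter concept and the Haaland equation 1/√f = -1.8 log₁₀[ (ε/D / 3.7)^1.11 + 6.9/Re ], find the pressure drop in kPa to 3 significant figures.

Hydraulic diameter D_h = 4A/P = 4·(0.318·0.246)/(2·(0.318+0.246)) = 0.3129/1.128 = 0.2774 m.
Re = ρVD_h/μ = 0.731·18.2·0.2774/1.11e-05 = 3.325e+05.
ε/D_h = 0.00017/0.2774 = 0.000613; Haaland gives 1/√f = -1.8 log₁₀[6.36e-05+2.08e-05] = 7.333, so f = 0.0186.
ΔP = f(L/D_h)(ρV²/2) = 0.0186·10.5/0.2774·121.1 = 85.21 Pa.
ΔP = 0.0852 kPa.

ΔP ≈ 0.0852 kPa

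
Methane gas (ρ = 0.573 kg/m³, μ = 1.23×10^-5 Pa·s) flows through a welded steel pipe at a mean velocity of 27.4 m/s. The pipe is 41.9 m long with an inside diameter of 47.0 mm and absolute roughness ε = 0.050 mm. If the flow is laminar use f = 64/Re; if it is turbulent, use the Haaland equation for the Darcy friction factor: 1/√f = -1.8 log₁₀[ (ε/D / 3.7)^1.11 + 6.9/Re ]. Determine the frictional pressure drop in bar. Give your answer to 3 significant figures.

ΔP ≈ 0.0448 bar

Reynolds number Re = ρVD/μ = 0.573 · 27.4 · 0.047 / 1.23e-05 = 5.999e+04.
Re > 4000 → turbulent. Relative roughness ε/D = 5e-05/0.047 = 0.00106. Haaland: 1/√f = -1.8 log₁₀[(0.00106/3.7)^1.11 + 6.9/5.999e+04] = -1.8 log₁₀[0.000117 + 0.000115] = 6.541, so f = 0.02337.
Darcy-Weisbach: ΔP = f(L/D)(ρV²/2) = 0.02337·(41.9/0.047)·(0.573·27.4²/2) = 0.02337·891.5·215.1 = 4482 Pa.
ΔP = 4482 Pa = 0.0448 bar.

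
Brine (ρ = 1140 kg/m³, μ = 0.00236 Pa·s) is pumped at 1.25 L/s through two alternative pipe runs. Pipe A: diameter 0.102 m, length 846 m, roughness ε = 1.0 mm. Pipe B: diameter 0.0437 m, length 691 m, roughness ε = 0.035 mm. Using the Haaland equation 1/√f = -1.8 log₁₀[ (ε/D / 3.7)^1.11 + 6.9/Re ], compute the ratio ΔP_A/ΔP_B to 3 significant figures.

ΔP_A/ΔP_B ≈ 0.0280

Pipe A: V = Q/A = 0.00125/0.008171 = 0.153 m/s; Re = 7537; ε/D = 0.0098; Haaland → f = 0.04431; ΔP_A = f(L/D)(ρV²/2) = 4902 Pa.
Pipe B: V = Q/A = 0.00125/0.0015 = 0.8334 m/s; Re = 1.759e+04; ε/D = 0.000801; Haaland → f = 0.02799; ΔP_B = f(L/D)(ρV²/2) = 1.752e+05 Pa.
ΔP_A/ΔP_B = 4902/1.752e+05 = 0.0280.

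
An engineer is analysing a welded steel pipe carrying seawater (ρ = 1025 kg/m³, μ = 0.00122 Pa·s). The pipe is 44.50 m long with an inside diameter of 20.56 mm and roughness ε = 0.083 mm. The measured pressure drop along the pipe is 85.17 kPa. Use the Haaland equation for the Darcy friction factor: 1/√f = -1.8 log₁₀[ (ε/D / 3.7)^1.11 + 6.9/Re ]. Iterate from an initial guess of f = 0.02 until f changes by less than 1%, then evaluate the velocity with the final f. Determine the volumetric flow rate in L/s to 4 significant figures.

Rearranging Darcy-Weisbach: V = √(2·ΔP·D/(f·L·ρ)). With ε/D = 8.3e-05/0.02056 = 0.00404, iterate starting from f = 0.02:
  f = 0.02 → V = √(2·8.517e+04·0.02056/(0.02·44.5·1025)) = 1.959 m/s; Re = ρVD/μ = 3.385e+04; f → 0.03124
  f = 0.03124 → V = 1.568 m/s; Re = 2.708e+04; f → 0.03184
  f = 0.03184 → V = 1.553 m/s; Re = 2.682e+04; f → 0.03187
Converged (Δf/f < 1%). With the final f = 0.03187: V = √(2·8.517e+04·0.02056/(0.03187·44.5·1025)) = 1.552 m/s.
Q = V·A = 1.552·(π/4·0.02056²) = 0.0005153 m³/s = 0.5153 L/s.

Q ≈ 0.5153 L/s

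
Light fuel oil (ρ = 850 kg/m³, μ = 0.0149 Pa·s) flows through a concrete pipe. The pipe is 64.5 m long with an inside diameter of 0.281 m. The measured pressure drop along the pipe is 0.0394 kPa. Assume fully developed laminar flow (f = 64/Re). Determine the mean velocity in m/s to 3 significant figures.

For laminar flow, f = 64/Re with Re = ρVD/μ, so Darcy-Weisbach reduces to ΔP = 32μLV/D². Solving for V: V = ΔP·D²/(32μL) = 39.4·(0.281)²/(32·0.0149·64.5) = 0.1012 m/s.
Check: Re = ρVD/μ = 850·0.1012·0.281/0.0149 = 1622 < 2300, so the laminar assumption holds.

V ≈ 0.101 m/s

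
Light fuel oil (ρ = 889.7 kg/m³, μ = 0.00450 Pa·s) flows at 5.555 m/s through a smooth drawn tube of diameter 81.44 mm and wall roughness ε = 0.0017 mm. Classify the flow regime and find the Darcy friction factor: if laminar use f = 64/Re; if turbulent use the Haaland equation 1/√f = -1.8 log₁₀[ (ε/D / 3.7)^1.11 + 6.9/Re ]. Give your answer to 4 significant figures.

f ≈ 0.01832

Re = ρVD/μ = 889.7·5.555·0.08144/0.0045 = 8.944e+04.
Re > 4000 → turbulent. ε/D = 1.7e-06/0.08144 = 2.09e-05; Haaland: 1/√f = -1.8 log₁₀[1.49e-06 + 7.71e-05] = 7.388, so f = 0.01832.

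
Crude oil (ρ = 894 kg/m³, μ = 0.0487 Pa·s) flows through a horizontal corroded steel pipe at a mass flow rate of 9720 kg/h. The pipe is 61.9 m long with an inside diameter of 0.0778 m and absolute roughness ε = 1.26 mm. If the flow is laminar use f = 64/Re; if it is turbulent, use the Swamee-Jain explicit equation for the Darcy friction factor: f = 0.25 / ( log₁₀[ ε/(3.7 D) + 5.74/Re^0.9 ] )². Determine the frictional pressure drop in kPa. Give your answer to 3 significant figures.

ṁ = 9720 kg/h = 9720/3600 = 2.7 kg/s.
A = πD²/4 = π(0.0778)²/4 = 0.004754 m²; mean velocity V = ṁ/(ρA) = 2.7/(894 · 0.004754) = 0.6353 m/s.
Reynolds number Re = ρVD/μ = 894 · 0.6353 · 0.0778 / 0.0487 = 907.3.
Re < 2300 → laminar flow, so f = 64/Re = 64/907.3 = 0.07054 (the turbulent correlation is not needed).
Darcy-Weisbach: ΔP = f(L/D)(ρV²/2) = 0.07054·(61.9/0.0778)·(894·0.6353²/2) = 0.07054·795.6·180.4 = 1.012e+04 Pa.
ΔP = 1.012e+04 Pa = 10.1 kPa.

ΔP ≈ 10.1 kPa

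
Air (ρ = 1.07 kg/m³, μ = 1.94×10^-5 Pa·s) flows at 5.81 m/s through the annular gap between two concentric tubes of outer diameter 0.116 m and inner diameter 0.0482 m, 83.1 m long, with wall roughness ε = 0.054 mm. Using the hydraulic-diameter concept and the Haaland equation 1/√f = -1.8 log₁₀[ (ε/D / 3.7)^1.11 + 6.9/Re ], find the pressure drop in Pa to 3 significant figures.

ΔP ≈ 593 Pa

Hydraulic diameter D_h = 4A/P = D_o - D_i = 0.116 - 0.0482 = 0.0678 m.
Re = ρVD_h/μ = 1.07·5.81·0.0678/1.94e-05 = 2.173e+04.
ε/D_h = 5.4e-05/0.0678 = 0.000796; Haaland gives 1/√f = -1.8 log₁₀[8.5e-05+0.000318] = 6.111, so f = 0.02678.
ΔP = f(L/D_h)(ρV²/2) = 0.02678·83.1/0.0678·18.06 = 592.7 Pa.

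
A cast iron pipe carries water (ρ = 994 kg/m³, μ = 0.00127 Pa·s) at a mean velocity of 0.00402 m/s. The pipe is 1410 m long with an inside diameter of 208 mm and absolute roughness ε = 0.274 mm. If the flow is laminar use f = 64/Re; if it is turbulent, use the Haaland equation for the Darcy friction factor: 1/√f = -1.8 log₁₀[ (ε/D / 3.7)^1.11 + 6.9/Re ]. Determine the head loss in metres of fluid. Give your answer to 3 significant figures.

h_f ≈ 5.46×10^-4 m

Reynolds number Re = ρVD/μ = 994 · 0.00402 · 0.208 / 0.00127 = 654.4.
Re < 2300 → laminar flow, so f = 64/Re = 64/654.4 = 0.09779 (the turbulent correlation is not needed).
Darcy-Weisbach: ΔP = f(L/D)(ρV²/2) = 0.09779·(1410/0.208)·(994·0.00402²/2) = 0.09779·6779·0.008032 = 5.324 Pa.
Head loss h_f = ΔP/(ρg) = 5.324/(994·9.81) = 5.46×10^-4 m.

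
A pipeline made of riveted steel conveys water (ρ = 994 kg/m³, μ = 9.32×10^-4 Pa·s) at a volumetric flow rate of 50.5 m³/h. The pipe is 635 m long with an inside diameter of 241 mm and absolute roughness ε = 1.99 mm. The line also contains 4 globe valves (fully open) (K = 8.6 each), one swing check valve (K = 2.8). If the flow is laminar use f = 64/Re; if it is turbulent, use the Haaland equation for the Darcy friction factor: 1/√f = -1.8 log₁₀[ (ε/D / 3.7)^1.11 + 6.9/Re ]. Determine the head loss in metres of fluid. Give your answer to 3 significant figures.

h_f ≈ 0.642 m

Q = 50.5 m³/h = 50.5/3600 = 0.01403 m³/s.
Cross-sectional area A = πD²/4 = π(0.241)²/4 = 0.04562 m²; mean velocity V = Q/A = 0.01403/0.04562 = 0.3075 m/s.
Reynolds number Re = ρVD/μ = 994 · 0.3075 · 0.241 / 0.000932 = 7.904e+04.
Re > 4000 → turbulent. Relative roughness ε/D = 0.00199/0.241 = 0.00826. Haaland: 1/√f = -1.8 log₁₀[(0.00826/3.7)^1.11 + 6.9/7.904e+04] = -1.8 log₁₀[0.00114 + 8.73e-05] = 5.24, so f = 0.03642.
Total minor-loss coefficient ΣK = 4·8.6 + 1·2.8 = 37.2.
ΔP = [f·L/D + ΣK]·(ρV²/2) = [0.03642·635/0.241 + 37.2]·(994·0.3075²/2) = [95.97 + 37.2]·47 = 6259 Pa.
Head loss h_f = ΔP/(ρg) = 6259/(994·9.81) = 0.642 m.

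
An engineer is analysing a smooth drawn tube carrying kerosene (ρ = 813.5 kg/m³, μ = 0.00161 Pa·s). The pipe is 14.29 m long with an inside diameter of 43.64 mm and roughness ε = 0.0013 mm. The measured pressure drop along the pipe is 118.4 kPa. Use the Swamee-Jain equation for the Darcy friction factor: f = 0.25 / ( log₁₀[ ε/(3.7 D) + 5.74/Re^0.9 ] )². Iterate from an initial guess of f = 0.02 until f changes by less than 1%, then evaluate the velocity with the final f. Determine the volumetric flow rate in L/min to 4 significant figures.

Rearranging Darcy-Weisbach: V = √(2·ΔP·D/(f·L·ρ)). With ε/D = 1.3e-06/0.04364 = 2.98e-05, iterate starting from f = 0.02:
  f = 0.02 → V = √(2·1.184e+05·0.04364/(0.02·14.29·813.5)) = 6.667 m/s; Re = ρVD/μ = 1.47e+05; f → 0.01673
  f = 0.01673 → V = 7.289 m/s; Re = 1.607e+05; f → 0.01645
  f = 0.01645 → V = 7.35 m/s; Re = 1.621e+05; f → 0.01643
Converged (Δf/f < 1%). With the final f = 0.01643: V = √(2·1.184e+05·0.04364/(0.01643·14.29·813.5)) = 7.356 m/s.
Q = V·A = 7.356·(π/4·0.04364²) = 0.011 m³/s = 660.2 L/min.

Q ≈ 660.2 L/min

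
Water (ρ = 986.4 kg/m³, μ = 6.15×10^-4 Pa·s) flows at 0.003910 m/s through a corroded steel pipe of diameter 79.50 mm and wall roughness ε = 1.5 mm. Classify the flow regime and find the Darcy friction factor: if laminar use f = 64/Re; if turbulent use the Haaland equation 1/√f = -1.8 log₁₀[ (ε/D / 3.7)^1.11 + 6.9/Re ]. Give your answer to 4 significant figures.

f ≈ 0.1284

Re = ρVD/μ = 986.4·0.00391·0.0795/0.000615 = 498.6.
Re < 2300 → laminar, so f = 64/Re = 0.1284 (roughness is irrelevant in laminar flow).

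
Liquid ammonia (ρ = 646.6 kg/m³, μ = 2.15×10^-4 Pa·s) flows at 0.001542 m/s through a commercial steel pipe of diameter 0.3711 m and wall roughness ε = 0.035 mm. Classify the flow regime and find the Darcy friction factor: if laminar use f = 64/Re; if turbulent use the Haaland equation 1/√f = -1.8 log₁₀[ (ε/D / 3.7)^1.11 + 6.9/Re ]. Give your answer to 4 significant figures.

Re = ρVD/μ = 646.6·0.001542·0.3711/0.000215 = 1721.
Re < 2300 → laminar, so f = 64/Re = 0.03719 (roughness is irrelevant in laminar flow).

f ≈ 0.03719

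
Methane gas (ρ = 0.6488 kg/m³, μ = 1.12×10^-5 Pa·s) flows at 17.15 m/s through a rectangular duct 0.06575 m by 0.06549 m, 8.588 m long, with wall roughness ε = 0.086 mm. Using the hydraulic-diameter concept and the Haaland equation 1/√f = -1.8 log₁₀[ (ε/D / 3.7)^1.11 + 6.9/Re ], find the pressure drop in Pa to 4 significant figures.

Hydraulic diameter D_h = 4A/P = 4·(0.06575·0.06549)/(2·(0.06575+0.06549)) = 0.01722/0.2625 = 0.06562 m.
Re = ρVD_h/μ = 0.6488·17.15·0.06562/1.12e-05 = 6.519e+04.
ε/D_h = 8.6e-05/0.06562 = 0.00131; Haaland gives 1/√f = -1.8 log₁₀[0.000148+0.000106] = 6.472, so f = 0.02387.
ΔP = f(L/D_h)(ρV²/2) = 0.02387·8.588/0.06562·95.41 = 298.1 Pa.

ΔP ≈ 298.1 Pa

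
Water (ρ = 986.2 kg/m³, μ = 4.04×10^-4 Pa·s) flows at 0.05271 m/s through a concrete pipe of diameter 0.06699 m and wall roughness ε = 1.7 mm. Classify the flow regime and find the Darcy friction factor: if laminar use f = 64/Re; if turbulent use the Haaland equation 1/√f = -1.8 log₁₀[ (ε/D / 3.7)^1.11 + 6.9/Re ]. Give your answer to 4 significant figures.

Re = ρVD/μ = 986.2·0.05271·0.06699/0.000404 = 8620.
Re > 4000 → turbulent. ε/D = 0.0017/0.06699 = 0.0254; Haaland: 1/√f = -1.8 log₁₀[0.00396 + 0.000801] = 4.179, so f = 0.05725.

f ≈ 0.05725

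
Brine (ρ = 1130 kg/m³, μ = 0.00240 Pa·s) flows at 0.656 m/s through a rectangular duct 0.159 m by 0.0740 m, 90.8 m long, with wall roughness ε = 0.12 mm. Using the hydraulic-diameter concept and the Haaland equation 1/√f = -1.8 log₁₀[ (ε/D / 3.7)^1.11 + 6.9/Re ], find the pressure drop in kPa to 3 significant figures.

ΔP ≈ 5.66 kPa

Hydraulic diameter D_h = 4A/P = 4·(0.159·0.074)/(2·(0.159+0.074)) = 0.04706/0.466 = 0.101 m.
Re = ρVD_h/μ = 1130·0.656·0.101/0.0024 = 3.119e+04.
ε/D_h = 0.00012/0.101 = 0.00119; Haaland gives 1/√f = -1.8 log₁₀[0.000133+0.000221] = 6.212, so f = 0.02591.
ΔP = f(L/D_h)(ρV²/2) = 0.02591·90.8/0.101·243.1 = 5664 Pa.
ΔP = 5.66 kPa.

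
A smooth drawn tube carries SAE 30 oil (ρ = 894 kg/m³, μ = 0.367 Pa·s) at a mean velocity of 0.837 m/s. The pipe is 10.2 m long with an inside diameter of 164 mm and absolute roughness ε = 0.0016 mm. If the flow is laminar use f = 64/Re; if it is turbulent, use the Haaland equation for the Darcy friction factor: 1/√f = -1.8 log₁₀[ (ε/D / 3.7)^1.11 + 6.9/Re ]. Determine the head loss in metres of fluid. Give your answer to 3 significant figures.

h_f ≈ 0.425 m

Reynolds number Re = ρVD/μ = 894 · 0.837 · 0.164 / 0.367 = 334.4.
Re < 2300 → laminar flow, so f = 64/Re = 64/334.4 = 0.1914 (the turbulent correlation is not needed).
Darcy-Weisbach: ΔP = f(L/D)(ρV²/2) = 0.1914·(10.2/0.164)·(894·0.837²/2) = 0.1914·62.2·313.2 = 3728 Pa.
Head loss h_f = ΔP/(ρg) = 3728/(894·9.81) = 0.425 m.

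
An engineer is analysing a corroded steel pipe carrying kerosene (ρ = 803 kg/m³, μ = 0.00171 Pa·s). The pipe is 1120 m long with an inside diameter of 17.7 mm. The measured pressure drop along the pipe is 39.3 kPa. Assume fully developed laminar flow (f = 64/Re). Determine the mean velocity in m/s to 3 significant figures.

For laminar flow, f = 64/Re with Re = ρVD/μ, so Darcy-Weisbach reduces to ΔP = 32μLV/D². Solving for V: V = ΔP·D²/(32μL) = 3.93e+04·(0.0177)²/(32·0.00171·1120) = 0.2009 m/s.
Check: Re = ρVD/μ = 803·0.2009·0.0177/0.00171 = 1670 < 2300, so the laminar assumption holds.

V ≈ 0.201 m/s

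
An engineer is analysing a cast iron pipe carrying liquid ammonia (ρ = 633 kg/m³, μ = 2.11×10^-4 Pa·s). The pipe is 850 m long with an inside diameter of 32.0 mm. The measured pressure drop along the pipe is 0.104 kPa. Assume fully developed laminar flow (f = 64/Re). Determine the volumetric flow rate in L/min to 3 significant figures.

For laminar flow, f = 64/Re with Re = ρVD/μ, so Darcy-Weisbach reduces to ΔP = 32μLV/D². Solving for V: V = ΔP·D²/(32μL) = 104·(0.032)²/(32·0.000211·850) = 0.01856 m/s.
Check: Re = ρVD/μ = 633·0.01856·0.032/0.000211 = 1781 < 2300, so the laminar assumption holds.
Q = V·A = 0.01856·(π/4·0.032²) = 1.492e-05 m³/s = 0.895 L/min.

Q ≈ 0.895 L/min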